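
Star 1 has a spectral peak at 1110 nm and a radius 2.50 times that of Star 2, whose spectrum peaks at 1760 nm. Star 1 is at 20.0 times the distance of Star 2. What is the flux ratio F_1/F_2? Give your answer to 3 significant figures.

Wien's law: T_1/T_2 = λ_2/λ_1 = 1760/1110 = 1.586.
L_1/L_2 = (R_1/R_2)²(T_1/T_2)⁴ = (2.50)²(1.586)⁴ = 39.50.
F_1/F_2 = (L_1/L_2)/(d_1/d_2)² = 39.50/(20.0)² = 0.09876.

0.0988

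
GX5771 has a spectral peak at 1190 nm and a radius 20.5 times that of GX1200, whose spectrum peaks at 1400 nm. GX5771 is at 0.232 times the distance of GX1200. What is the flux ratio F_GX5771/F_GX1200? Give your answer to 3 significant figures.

1.50×10^4

Wien's law: T_GX5771/T_GX1200 = λ_GX1200/λ_GX5771 = 1400/1190 = 1.176.
L_GX5771/L_GX1200 = (R_GX5771/R_GX1200)²(T_GX5771/T_GX1200)⁴ = (20.5)²(1.176)⁴ = 805.1.
F_GX5771/F_GX1200 = (L_GX5771/L_GX1200)/(d_GX5771/d_GX1200)² = 805.1/(0.232)² = 1.496×10^4.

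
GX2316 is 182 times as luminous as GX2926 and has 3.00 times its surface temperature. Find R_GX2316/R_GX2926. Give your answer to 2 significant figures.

L ∝ R²T⁴ gives R ∝ √L / T², so
R_GX2316/R_GX2926 = √(182) / (3.00)² = 13.49 / 9.000 = 1.499.

1.5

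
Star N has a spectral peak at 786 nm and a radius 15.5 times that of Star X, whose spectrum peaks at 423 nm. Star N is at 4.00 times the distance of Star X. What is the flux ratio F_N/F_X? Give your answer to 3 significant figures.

Wien's law: T_N/T_X = λ_X/λ_N = 423/786 = 0.5382.
L_N/L_X = (R_N/R_X)²(T_N/T_X)⁴ = (15.5)²(0.5382)⁴ = 20.15.
F_N/F_X = (L_N/L_X)/(d_N/d_X)² = 20.15/(4.00)² = 1.260.

1.26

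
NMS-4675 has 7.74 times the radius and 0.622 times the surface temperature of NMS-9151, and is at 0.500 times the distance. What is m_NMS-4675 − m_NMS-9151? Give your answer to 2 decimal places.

L_NMS-4675/L_NMS-9151 = (7.74)²(0.622)⁴ = 8.967.
F_NMS-4675/F_NMS-9151 = (L_NMS-4675/L_NMS-9151)/(d_NMS-4675/d_NMS-9151)² = 8.967/0.2500 = 35.87.
m_NMS-4675 − m_NMS-9151 = −2.5 log₁₀(35.87) = -3.89.

-3.89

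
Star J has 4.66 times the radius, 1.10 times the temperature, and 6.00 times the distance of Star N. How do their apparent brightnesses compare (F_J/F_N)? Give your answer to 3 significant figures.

0.883

L_J/L_N = (R_J/R_N)²(T_J/T_N)⁴ = (4.66)² × (1.10)⁴ = 31.79.
F_J/F_N = (L_J/L_N)/(d_J/d_N)² = 31.79 / (6.00)² = 0.8832.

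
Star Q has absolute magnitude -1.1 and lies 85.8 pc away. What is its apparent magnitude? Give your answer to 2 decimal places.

m = M + 5 log₁₀(d/10 pc) = -1.1 + 5 log₁₀(85.8/10)
  = -1.1 + 5 × 0.933 = -1.1 + 4.67 = 3.57.

3.57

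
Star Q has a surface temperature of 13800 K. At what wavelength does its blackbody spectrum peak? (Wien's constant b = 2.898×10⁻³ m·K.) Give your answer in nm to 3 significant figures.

210 nm

λ_max = b/T = 2.898×10⁻³ / 13800 = 2.10×10^-7 m = 210.0 nm.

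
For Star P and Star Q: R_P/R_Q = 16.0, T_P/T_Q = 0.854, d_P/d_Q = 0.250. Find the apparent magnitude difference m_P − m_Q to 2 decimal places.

L_P/L_Q = (16.0)²(0.854)⁴ = 136.2.
F_P/F_Q = (L_P/L_Q)/(d_P/d_Q)² = 136.2/0.06250 = 2179.
m_P − m_Q = −2.5 log₁₀(2179) = -8.35.

-8.35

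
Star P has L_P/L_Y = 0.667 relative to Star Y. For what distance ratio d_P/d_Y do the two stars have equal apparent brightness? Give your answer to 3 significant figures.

Equal flux requires L_P/d_P² = L_Y/d_Y², so d_P/d_Y = √(L_P/L_Y)
= √(0.667) = 0.8167.

0.817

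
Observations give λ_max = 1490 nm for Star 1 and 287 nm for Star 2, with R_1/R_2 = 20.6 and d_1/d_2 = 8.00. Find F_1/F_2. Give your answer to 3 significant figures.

Wien's law: T_1/T_2 = λ_2/λ_1 = 287/1490 = 0.1926.
L_1/L_2 = (R_1/R_2)²(T_1/T_2)⁴ = (20.6)²(0.1926)⁴ = 0.5841.
F_1/F_2 = (L_1/L_2)/(d_1/d_2)² = 0.5841/(8.00)² = 0.009127.

0.00913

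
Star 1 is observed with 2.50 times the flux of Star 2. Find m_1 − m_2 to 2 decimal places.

-0.99

m_1 − m_2 = −2.5 log₁₀(F_1/F_2) = −2.5 log₁₀(2.50) = −2.5 × (0.398) = -0.995.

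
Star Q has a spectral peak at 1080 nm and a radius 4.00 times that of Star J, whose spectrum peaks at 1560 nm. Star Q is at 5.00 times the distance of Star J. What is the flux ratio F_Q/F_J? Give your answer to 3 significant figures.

Wien's law: T_Q/T_J = λ_J/λ_Q = 1560/1080 = 1.444.
L_Q/L_J = (R_Q/R_J)²(T_Q/T_J)⁴ = (4.00)²(1.444)⁴ = 69.65.
F_Q/F_J = (L_Q/L_J)/(d_Q/d_J)² = 69.65/(5.00)² = 2.786.

2.79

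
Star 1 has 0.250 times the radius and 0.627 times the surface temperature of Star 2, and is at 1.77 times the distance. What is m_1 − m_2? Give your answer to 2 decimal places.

6.28

L_1/L_2 = (0.250)²(0.627)⁴ = 0.009659.
F_1/F_2 = (L_1/L_2)/(d_1/d_2)² = 0.009659/3.133 = 0.003083.
m_1 − m_2 = −2.5 log₁₀(0.003083) = 6.28.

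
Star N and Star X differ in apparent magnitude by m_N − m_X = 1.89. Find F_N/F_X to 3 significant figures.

0.175

F_N/F_X = 10^(−(m_N − m_X)/2.5) = 10^(-1.89/2.5) = 10^-0.756 = 0.1754.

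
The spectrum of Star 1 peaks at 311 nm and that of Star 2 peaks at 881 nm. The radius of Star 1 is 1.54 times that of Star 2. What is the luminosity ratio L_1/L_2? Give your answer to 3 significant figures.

153

Wien's law gives T ∝ 1/λ_max, so T_1/T_2 = λ_2/λ_1 = 881/311 = 2.833.
Then L ∝ R²T⁴ gives L_1/L_2 = (1.54)² × (2.833)⁴ = 2.372 × 64.40 = 152.7.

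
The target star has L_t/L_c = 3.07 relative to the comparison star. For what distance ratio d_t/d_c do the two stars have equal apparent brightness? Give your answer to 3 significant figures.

1.75

Equal flux requires L_t/d_t² = L_c/d_c², so d_t/d_c = √(L_t/L_c)
= √(3.07) = 1.752.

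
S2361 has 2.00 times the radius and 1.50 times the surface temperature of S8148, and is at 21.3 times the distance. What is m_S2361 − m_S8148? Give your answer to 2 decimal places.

L_S2361/L_S8148 = (2.00)²(1.50)⁴ = 20.25.
F_S2361/F_S8148 = (L_S2361/L_S8148)/(d_S2361/d_S8148)² = 20.25/453.7 = 0.04463.
m_S2361 − m_S8148 = −2.5 log₁₀(0.04463) = 3.38.

3.38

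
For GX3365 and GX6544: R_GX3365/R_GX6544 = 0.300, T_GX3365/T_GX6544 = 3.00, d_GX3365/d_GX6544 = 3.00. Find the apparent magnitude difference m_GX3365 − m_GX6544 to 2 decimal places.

L_GX3365/L_GX6544 = (0.300)²(3.00)⁴ = 7.290.
F_GX3365/F_GX6544 = (L_GX3365/L_GX6544)/(d_GX3365/d_GX6544)² = 7.290/9.000 = 0.8100.
m_GX3365 − m_GX6544 = −2.5 log₁₀(0.8100) = 0.23.

0.23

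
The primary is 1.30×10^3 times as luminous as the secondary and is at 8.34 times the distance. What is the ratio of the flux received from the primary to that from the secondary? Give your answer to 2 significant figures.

19

F = L/(4πd²), so F_p/F_s = (L_p/L_s) / (d_p/d_s)²
= 1.30×10^3 / (8.34)² = 1.30×10^3 / 69.56 = 18.69.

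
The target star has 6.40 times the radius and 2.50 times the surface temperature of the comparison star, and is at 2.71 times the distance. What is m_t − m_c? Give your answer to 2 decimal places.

L_t/L_c = (6.40)²(2.50)⁴ = 1600.
F_t/F_c = (L_t/L_c)/(d_t/d_c)² = 1600/7.344 = 217.9.
m_t − m_c = −2.5 log₁₀(217.9) = -5.85.

-5.85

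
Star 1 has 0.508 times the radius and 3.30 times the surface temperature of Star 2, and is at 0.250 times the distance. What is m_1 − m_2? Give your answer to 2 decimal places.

L_1/L_2 = (0.508)²(3.30)⁴ = 30.60.
F_1/F_2 = (L_1/L_2)/(d_1/d_2)² = 30.60/0.06250 = 489.7.
m_1 − m_2 = −2.5 log₁₀(489.7) = -6.72.

-6.72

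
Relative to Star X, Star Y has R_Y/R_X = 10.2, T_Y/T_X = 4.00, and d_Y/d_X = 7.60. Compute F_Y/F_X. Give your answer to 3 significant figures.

L_Y/L_X = (R_Y/R_X)²(T_Y/T_X)⁴ = (10.2)² × (4.00)⁴ = 2.663×10^4.
F_Y/F_X = (L_Y/L_X)/(d_Y/d_X)² = 2.663×10^4 / (7.60)² = 461.1.

461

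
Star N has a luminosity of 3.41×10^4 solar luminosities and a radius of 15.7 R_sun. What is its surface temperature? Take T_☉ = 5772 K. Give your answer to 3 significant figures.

1.98×10^4 K

T/T_☉ = (L/L_☉)^(1/4) / (R/R_☉)^(1/2)
T = 5772 × (3.41×10^4)^(1/4) / √(15.7) = 5772 × 13.59 / 3.962 = 1.980×10^4 K.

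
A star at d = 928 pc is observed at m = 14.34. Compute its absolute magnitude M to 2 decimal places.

4.50

M = m − 5 log₁₀(d/10 pc) = 14.34 − 5 log₁₀(928/10)
  = 14.34 − 5 × 1.968 = 14.34 − 9.84 = 4.50.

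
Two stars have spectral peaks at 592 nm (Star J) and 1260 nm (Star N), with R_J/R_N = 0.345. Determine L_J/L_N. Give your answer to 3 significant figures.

2.44

Wien's law gives T ∝ 1/λ_max, so T_J/T_N = λ_N/λ_J = 1260/592 = 2.128.
Then L ∝ R²T⁴ gives L_J/L_N = (0.345)² × (2.128)⁴ = 0.1190 × 20.52 = 2.442.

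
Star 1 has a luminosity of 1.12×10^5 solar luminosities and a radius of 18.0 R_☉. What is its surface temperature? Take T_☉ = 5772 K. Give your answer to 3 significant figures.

T/T_☉ = (L/L_☉)^(1/4) / (R/R_☉)^(1/2)
T = 5772 × (1.12×10^5)^(1/4) / √(18.0) = 5772 × 18.29 / 4.243 = 2.489×10^4 K.

2.49×10^4 K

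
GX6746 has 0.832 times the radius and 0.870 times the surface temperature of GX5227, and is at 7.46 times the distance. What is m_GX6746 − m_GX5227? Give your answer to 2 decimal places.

5.37

L_GX6746/L_GX5227 = (0.832)²(0.870)⁴ = 0.3966.
F_GX6746/F_GX5227 = (L_GX6746/L_GX5227)/(d_GX6746/d_GX5227)² = 0.3966/55.65 = 0.007126.
m_GX6746 − m_GX5227 = −2.5 log₁₀(0.007126) = 5.37.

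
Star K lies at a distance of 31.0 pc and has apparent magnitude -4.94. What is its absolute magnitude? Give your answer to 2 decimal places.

M = m − 5 log₁₀(d/10 pc) = -4.94 − 5 log₁₀(31.0/10)
  = -4.94 − 5 × 0.491 = -4.94 − 2.46 = -7.40.

-7.40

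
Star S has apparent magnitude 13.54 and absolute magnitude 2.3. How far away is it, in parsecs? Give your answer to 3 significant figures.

1.77×10^3 pc

m − M = 5 log₁₀(d/10 pc)
13.54 − (2.3) = 11.24 = 5 log₁₀(d/10)
d = 10 × 10^(11.24/5) = 10 × 10^2.248 = 1770 pc.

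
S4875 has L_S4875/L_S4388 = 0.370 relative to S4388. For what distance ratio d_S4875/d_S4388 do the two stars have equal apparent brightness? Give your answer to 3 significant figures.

0.608

Equal flux requires L_S4875/d_S4875² = L_S4388/d_S4388², so d_S4875/d_S4388 = √(L_S4875/L_S4388)
= √(0.370) = 0.6083.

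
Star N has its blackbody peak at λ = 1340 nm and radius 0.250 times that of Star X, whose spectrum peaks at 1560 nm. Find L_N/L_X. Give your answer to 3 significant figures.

0.115

Wien's law gives T ∝ 1/λ_max, so T_N/T_X = λ_X/λ_N = 1560/1340 = 1.164.
Then L ∝ R²T⁴ gives L_N/L_X = (0.250)² × (1.164)⁴ = 0.06250 × 1.837 = 0.1148.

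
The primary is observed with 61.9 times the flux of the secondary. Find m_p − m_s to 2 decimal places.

m_p − m_s = −2.5 log₁₀(F_p/F_s) = −2.5 log₁₀(61.9) = −2.5 × (1.792) = -4.479.

-4.48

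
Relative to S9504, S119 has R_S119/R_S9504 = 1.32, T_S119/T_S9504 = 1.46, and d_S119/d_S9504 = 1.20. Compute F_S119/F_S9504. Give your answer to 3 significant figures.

5.50

L_S119/L_S9504 = (R_S119/R_S9504)²(T_S119/T_S9504)⁴ = (1.32)² × (1.46)⁴ = 7.917.
F_S119/F_S9504 = (L_S119/L_S9504)/(d_S119/d_S9504)² = 7.917 / (1.20)² = 5.498.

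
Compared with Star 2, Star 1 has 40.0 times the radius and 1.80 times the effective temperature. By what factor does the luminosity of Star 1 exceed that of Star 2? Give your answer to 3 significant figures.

1.68×10^4

From the Stefan–Boltzmann law, L ∝ R²T⁴, so
L_1/L_2 = (R_1/R_2)² (T_1/T_2)⁴ = (40.0)² × (1.80)⁴ = 1600 × 10.50 = 1.680×10^4.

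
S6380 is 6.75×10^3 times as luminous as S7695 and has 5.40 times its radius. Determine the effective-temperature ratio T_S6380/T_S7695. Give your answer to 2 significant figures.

3.9

L ∝ R²T⁴ gives T ∝ (L/R²)^(1/4), so
T_S6380/T_S7695 = (6.75×10^3 / 5.40²)^(1/4) = (231.5)^(1/4) = 3.901.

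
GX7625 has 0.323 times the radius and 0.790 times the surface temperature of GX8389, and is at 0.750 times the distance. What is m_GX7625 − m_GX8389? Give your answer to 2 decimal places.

L_GX7625/L_GX8389 = (0.323)²(0.790)⁴ = 0.04064.
F_GX7625/F_GX8389 = (L_GX7625/L_GX8389)/(d_GX7625/d_GX8389)² = 0.04064/0.5625 = 0.07224.
m_GX7625 − m_GX8389 = −2.5 log₁₀(0.07224) = 2.85.

2.85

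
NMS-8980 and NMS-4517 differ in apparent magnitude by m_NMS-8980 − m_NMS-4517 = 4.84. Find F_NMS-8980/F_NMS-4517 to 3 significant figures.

F_NMS-8980/F_NMS-4517 = 10^(−(m_NMS-8980 − m_NMS-4517)/2.5) = 10^(-4.84/2.5) = 10^-1.936 = 0.01159.

0.0116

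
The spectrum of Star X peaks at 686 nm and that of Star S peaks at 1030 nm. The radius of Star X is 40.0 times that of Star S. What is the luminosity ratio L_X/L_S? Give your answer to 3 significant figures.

Wien's law gives T ∝ 1/λ_max, so T_X/T_S = λ_S/λ_X = 1030/686 = 1.501.
Then L ∝ R²T⁴ gives L_X/L_S = (40.0)² × (1.501)⁴ = 1600 × 5.082 = 8132.

8.13×10^3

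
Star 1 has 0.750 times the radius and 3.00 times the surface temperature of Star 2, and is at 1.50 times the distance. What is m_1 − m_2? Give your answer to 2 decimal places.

-3.27

L_1/L_2 = (0.750)²(3.00)⁴ = 45.56.
F_1/F_2 = (L_1/L_2)/(d_1/d_2)² = 45.56/2.250 = 20.25.
m_1 − m_2 = −2.5 log₁₀(20.25) = -3.27.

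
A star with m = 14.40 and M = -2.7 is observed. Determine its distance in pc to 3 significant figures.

2.63×10^4 pc

m − M = 5 log₁₀(d/10 pc)
14.40 − (-2.7) = 17.10 = 5 log₁₀(d/10)
d = 10 × 10^(17.10/5) = 10 × 10^3.420 = 2.630×10^4 pc.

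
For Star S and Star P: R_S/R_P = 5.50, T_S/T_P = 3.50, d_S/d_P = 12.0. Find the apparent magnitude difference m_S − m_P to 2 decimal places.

L_S/L_P = (5.50)²(3.50)⁴ = 4539.
F_S/F_P = (L_S/L_P)/(d_S/d_P)² = 4539/144.0 = 31.52.
m_S − m_P = −2.5 log₁₀(31.52) = -3.75.

-3.75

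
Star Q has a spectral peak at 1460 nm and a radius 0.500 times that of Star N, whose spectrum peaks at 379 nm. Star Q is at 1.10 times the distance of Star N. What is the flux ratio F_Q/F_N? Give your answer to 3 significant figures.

9.38×10^-4

Wien's law: T_Q/T_N = λ_N/λ_Q = 379/1460 = 0.2596.
L_Q/L_N = (R_Q/R_N)²(T_Q/T_N)⁴ = (0.500)²(0.2596)⁴ = 0.001135.
F_Q/F_N = (L_Q/L_N)/(d_Q/d_N)² = 0.001135/(1.10)² = 9.382×10^-4.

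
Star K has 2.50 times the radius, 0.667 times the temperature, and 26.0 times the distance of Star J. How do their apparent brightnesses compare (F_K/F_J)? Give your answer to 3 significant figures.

L_K/L_J = (R_K/R_J)²(T_K/T_J)⁴ = (2.50)² × (0.667)⁴ = 1.237.
F_K/F_J = (L_K/L_J)/(d_K/d_J)² = 1.237 / (26.0)² = 0.001830.

0.00183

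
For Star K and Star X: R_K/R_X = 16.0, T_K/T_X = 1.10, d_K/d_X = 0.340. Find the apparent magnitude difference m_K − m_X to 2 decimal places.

L_K/L_X = (16.0)²(1.10)⁴ = 374.8.
F_K/F_X = (L_K/L_X)/(d_K/d_X)² = 374.8/0.1156 = 3242.
m_K − m_X = −2.5 log₁₀(3242) = -8.78.

-8.78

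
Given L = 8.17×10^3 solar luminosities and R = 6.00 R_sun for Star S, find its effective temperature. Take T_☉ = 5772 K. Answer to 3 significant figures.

2.24×10^4 K

T/T_☉ = (L/L_☉)^(1/4) / (R/R_☉)^(1/2)
T = 5772 × (8.17×10^3)^(1/4) / √(6.00) = 5772 × 9.507 / 2.449 = 2.240×10^4 K.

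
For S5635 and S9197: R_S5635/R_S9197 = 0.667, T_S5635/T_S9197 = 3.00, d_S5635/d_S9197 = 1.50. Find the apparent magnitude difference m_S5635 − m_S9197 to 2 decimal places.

L_S5635/L_S9197 = (0.667)²(3.00)⁴ = 36.04.
F_S5635/F_S9197 = (L_S5635/L_S9197)/(d_S5635/d_S9197)² = 36.04/2.250 = 16.02.
m_S5635 − m_S9197 = −2.5 log₁₀(16.02) = -3.01.

-3.01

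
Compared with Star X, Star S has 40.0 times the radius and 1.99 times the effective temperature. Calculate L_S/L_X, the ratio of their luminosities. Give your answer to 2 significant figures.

2.5×10^4

From the Stefan–Boltzmann law, L ∝ R²T⁴, so
L_S/L_X = (R_S/R_X)² (T_S/T_X)⁴ = (40.0)² × (1.99)⁴ = 1600 × 15.68 = 2.509×10^4.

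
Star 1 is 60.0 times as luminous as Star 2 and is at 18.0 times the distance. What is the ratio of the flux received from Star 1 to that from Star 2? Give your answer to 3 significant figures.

0.185

F = L/(4πd²), so F_1/F_2 = (L_1/L_2) / (d_1/d_2)²
= 60.0 / (18.0)² = 60.0 / 324.0 = 0.1852.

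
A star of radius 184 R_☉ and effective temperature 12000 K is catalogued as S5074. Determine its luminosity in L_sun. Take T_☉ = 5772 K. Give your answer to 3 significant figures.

L/L_☉ = (R/R_☉)² (T/T_☉)⁴ = (184)² × (12000/5772)⁴
       = 3.386×10^4 × (2.079)⁴ = 3.386×10^4 × 18.68 = 6.325×10^5.

6.32×10^5 L_sun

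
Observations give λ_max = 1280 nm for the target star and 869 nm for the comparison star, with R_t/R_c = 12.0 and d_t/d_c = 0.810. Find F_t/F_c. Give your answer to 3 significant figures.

Wien's law: T_t/T_c = λ_c/λ_t = 869/1280 = 0.6789.
L_t/L_c = (R_t/R_c)²(T_t/T_c)⁴ = (12.0)²(0.6789)⁴ = 30.59.
F_t/F_c = (L_t/L_c)/(d_t/d_c)² = 30.59/(0.810)² = 46.63.

46.6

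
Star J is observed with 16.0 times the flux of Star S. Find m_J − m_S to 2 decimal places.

-3.01

m_J − m_S = −2.5 log₁₀(F_J/F_S) = −2.5 log₁₀(16.0) = −2.5 × (1.204) = -3.010.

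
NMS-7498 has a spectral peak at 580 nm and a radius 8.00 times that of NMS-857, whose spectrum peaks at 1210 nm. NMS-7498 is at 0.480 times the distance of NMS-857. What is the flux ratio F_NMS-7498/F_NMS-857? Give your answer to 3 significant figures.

5.26×10^3

Wien's law: T_NMS-7498/T_NMS-857 = λ_NMS-857/λ_NMS-7498 = 1210/580 = 2.086.
L_NMS-7498/L_NMS-857 = (R_NMS-7498/R_NMS-857)²(T_NMS-7498/T_NMS-857)⁴ = (8.00)²(2.086)⁴ = 1212.
F_NMS-7498/F_NMS-857 = (L_NMS-7498/L_NMS-857)/(d_NMS-7498/d_NMS-857)² = 1212/(0.480)² = 5262.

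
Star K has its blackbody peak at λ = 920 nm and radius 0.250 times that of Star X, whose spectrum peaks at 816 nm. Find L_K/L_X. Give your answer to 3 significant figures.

Wien's law gives T ∝ 1/λ_max, so T_K/T_X = λ_X/λ_K = 816/920 = 0.8870.
Then L ∝ R²T⁴ gives L_K/L_X = (0.250)² × (0.8870)⁴ = 0.06250 × 0.6189 = 0.03868.

0.0387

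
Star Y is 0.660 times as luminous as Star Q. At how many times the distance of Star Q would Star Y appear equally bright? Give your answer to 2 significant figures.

0.81

Equal flux requires L_Y/d_Y² = L_Q/d_Q², so d_Y/d_Q = √(L_Y/L_Q)
= √(0.660) = 0.8124.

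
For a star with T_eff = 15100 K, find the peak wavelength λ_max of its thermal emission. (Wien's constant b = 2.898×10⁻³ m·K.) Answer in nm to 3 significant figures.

λ_max = b/T = 2.898×10⁻³ / 15100 = 1.92×10^-7 m = 191.9 nm.

192 nm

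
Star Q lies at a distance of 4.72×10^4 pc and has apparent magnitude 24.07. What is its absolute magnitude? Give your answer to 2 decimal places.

M = m − 5 log₁₀(d/10 pc) = 24.07 − 5 log₁₀(4.72×10^4/10)
  = 24.07 − 5 × 3.674 = 24.07 − 18.37 = 5.70.

5.70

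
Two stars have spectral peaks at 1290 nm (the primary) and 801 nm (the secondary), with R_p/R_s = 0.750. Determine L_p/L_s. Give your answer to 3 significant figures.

Wien's law gives T ∝ 1/λ_max, so T_p/T_s = λ_s/λ_p = 801/1290 = 0.6209.
Then L ∝ R²T⁴ gives L_p/L_s = (0.750)² × (0.6209)⁴ = 0.5625 × 0.1487 = 0.08362.

0.0836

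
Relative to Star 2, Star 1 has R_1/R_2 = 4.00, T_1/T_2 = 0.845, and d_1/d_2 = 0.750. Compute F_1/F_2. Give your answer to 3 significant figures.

L_1/L_2 = (R_1/R_2)²(T_1/T_2)⁴ = (4.00)² × (0.845)⁴ = 8.157.
F_1/F_2 = (L_1/L_2)/(d_1/d_2)² = 8.157 / (0.750)² = 14.50.

14.5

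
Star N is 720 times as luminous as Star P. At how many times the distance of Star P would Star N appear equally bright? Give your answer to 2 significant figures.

27

Equal flux requires L_N/d_N² = L_P/d_P², so d_N/d_P = √(L_N/L_P)
= √(720) = 26.83.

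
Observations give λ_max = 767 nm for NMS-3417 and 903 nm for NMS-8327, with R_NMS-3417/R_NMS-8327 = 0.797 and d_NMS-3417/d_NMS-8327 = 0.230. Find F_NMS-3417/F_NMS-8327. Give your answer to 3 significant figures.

23.1

Wien's law: T_NMS-3417/T_NMS-8327 = λ_NMS-8327/λ_NMS-3417 = 903/767 = 1.177.
L_NMS-3417/L_NMS-8327 = (R_NMS-3417/R_NMS-8327)²(T_NMS-3417/T_NMS-8327)⁴ = (0.797)²(1.177)⁴ = 1.220.
F_NMS-3417/F_NMS-8327 = (L_NMS-3417/L_NMS-8327)/(d_NMS-3417/d_NMS-8327)² = 1.220/(0.230)² = 23.07.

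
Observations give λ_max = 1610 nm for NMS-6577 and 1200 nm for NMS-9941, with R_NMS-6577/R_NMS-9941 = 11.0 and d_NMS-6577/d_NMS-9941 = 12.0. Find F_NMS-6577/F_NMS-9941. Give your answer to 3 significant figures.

Wien's law: T_NMS-6577/T_NMS-9941 = λ_NMS-9941/λ_NMS-6577 = 1200/1610 = 0.7453.
L_NMS-6577/L_NMS-9941 = (R_NMS-6577/R_NMS-9941)²(T_NMS-6577/T_NMS-9941)⁴ = (11.0)²(0.7453)⁴ = 37.34.
F_NMS-6577/F_NMS-9941 = (L_NMS-6577/L_NMS-9941)/(d_NMS-6577/d_NMS-9941)² = 37.34/(12.0)² = 0.2593.

0.259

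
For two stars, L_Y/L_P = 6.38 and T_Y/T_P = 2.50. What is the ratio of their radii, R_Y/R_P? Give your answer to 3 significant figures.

L ∝ R²T⁴ gives R ∝ √L / T², so
R_Y/R_P = √(6.38) / (2.50)² = 2.526 / 6.250 = 0.4041.

0.404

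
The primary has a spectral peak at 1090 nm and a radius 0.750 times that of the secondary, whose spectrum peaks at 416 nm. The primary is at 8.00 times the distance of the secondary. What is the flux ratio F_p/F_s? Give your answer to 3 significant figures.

1.86×10^-4

Wien's law: T_p/T_s = λ_s/λ_p = 416/1090 = 0.3817.
L_p/L_s = (R_p/R_s)²(T_p/T_s)⁴ = (0.750)²(0.3817)⁴ = 0.01193.
F_p/F_s = (L_p/L_s)/(d_p/d_s)² = 0.01193/(8.00)² = 1.865×10^-4.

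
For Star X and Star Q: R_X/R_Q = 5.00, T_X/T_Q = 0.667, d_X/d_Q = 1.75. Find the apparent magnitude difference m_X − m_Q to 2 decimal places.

-0.52

L_X/L_Q = (5.00)²(0.667)⁴ = 4.948.
F_X/F_Q = (L_X/L_Q)/(d_X/d_Q)² = 4.948/3.062 = 1.616.
m_X − m_Q = −2.5 log₁₀(1.616) = -0.52.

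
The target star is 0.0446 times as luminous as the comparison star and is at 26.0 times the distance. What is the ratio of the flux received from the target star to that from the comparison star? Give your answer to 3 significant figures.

F = L/(4πd²), so F_t/F_c = (L_t/L_c) / (d_t/d_c)²
= 0.0446 / (26.0)² = 0.0446 / 676.0 = 6.598×10^-5.

6.60×10^-5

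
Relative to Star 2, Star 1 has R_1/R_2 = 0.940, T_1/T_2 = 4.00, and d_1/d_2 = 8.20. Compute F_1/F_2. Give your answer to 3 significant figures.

L_1/L_2 = (R_1/R_2)²(T_1/T_2)⁴ = (0.940)² × (4.00)⁴ = 226.2.
F_1/F_2 = (L_1/L_2)/(d_1/d_2)² = 226.2 / (8.20)² = 3.364.

3.36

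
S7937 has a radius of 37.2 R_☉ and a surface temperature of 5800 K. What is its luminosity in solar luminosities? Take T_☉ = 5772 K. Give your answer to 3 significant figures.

L/L_☉ = (R/R_☉)² (T/T_☉)⁴ = (37.2)² × (5800/5772)⁴
       = 1384 × (1.005)⁴ = 1384 × 1.020 = 1411.

1.41×10^3 solar luminosities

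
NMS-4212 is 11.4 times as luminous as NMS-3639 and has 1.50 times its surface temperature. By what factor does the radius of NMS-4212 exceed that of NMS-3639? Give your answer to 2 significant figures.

1.5

L ∝ R²T⁴ gives R ∝ √L / T², so
R_NMS-4212/R_NMS-3639 = √(11.4) / (1.50)² = 3.376 / 2.250 = 1.501.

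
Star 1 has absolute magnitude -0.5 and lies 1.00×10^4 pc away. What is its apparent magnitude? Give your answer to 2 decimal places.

14.50

m = M + 5 log₁₀(d/10 pc) = -0.5 + 5 log₁₀(1.00×10^4/10)
  = -0.5 + 5 × 3.000 = -0.5 + 15.00 = 14.50.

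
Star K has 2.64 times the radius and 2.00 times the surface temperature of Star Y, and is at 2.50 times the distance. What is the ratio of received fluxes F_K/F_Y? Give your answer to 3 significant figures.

17.8

L_K/L_Y = (R_K/R_Y)²(T_K/T_Y)⁴ = (2.64)² × (2.00)⁴ = 111.5.
F_K/F_Y = (L_K/L_Y)/(d_K/d_Y)² = 111.5 / (2.50)² = 17.84.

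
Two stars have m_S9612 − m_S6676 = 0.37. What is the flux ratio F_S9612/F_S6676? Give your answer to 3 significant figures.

0.711

F_S9612/F_S6676 = 10^(−(m_S9612 − m_S6676)/2.5) = 10^(-0.37/2.5) = 10^-0.148 = 0.7112.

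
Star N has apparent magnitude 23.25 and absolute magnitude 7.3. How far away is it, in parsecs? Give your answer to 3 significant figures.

m − M = 5 log₁₀(d/10 pc)
23.25 − (7.3) = 15.95 = 5 log₁₀(d/10)
d = 10 × 10^(15.95/5) = 10 × 10^3.190 = 1.549×10^4 pc.

1.55×10^4 pc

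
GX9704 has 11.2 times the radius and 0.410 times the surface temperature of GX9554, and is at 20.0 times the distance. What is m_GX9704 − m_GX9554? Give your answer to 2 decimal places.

L_GX9704/L_GX9554 = (11.2)²(0.410)⁴ = 3.545.
F_GX9704/F_GX9554 = (L_GX9704/L_GX9554)/(d_GX9704/d_GX9554)² = 3.545/400.0 = 0.008862.
m_GX9704 − m_GX9554 = −2.5 log₁₀(0.008862) = 5.13.

5.13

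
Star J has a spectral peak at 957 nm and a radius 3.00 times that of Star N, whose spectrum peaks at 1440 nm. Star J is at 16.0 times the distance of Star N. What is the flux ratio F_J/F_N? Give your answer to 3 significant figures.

0.180

Wien's law: T_J/T_N = λ_N/λ_J = 1440/957 = 1.505.
L_J/L_N = (R_J/R_N)²(T_J/T_N)⁴ = (3.00)²(1.505)⁴ = 46.14.
F_J/F_N = (L_J/L_N)/(d_J/d_N)² = 46.14/(16.0)² = 0.1802.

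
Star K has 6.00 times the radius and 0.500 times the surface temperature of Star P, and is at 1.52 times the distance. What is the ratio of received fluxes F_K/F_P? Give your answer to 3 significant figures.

0.974

L_K/L_P = (R_K/R_P)²(T_K/T_P)⁴ = (6.00)² × (0.500)⁴ = 2.250.
F_K/F_P = (L_K/L_P)/(d_K/d_P)² = 2.250 / (1.52)² = 0.9739.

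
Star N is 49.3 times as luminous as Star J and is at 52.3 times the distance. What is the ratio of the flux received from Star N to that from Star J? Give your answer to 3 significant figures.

0.0180

F = L/(4πd²), so F_N/F_J = (L_N/L_J) / (d_N/d_J)²
= 49.3 / (52.3)² = 49.3 / 2735 = 0.01802.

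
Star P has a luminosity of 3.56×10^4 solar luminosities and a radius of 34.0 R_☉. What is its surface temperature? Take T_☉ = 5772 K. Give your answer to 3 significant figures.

1.36×10^4 K

T/T_☉ = (L/L_☉)^(1/4) / (R/R_☉)^(1/2)
T = 5772 × (3.56×10^4)^(1/4) / √(34.0) = 5772 × 13.74 / 5.831 = 1.360×10^4 K.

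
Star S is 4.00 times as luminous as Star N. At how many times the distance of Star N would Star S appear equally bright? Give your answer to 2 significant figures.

2.0

Equal flux requires L_S/d_S² = L_N/d_N², so d_S/d_N = √(L_S/L_N)
= √(4.00) = 2.000.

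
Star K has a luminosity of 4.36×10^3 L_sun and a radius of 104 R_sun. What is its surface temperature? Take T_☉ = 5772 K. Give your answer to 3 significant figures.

T/T_☉ = (L/L_☉)^(1/4) / (R/R_☉)^(1/2)
T = 5772 × (4.36×10^3)^(1/4) / √(104) = 5772 × 8.126 / 10.20 = 4599 K.

4.60×10^3 K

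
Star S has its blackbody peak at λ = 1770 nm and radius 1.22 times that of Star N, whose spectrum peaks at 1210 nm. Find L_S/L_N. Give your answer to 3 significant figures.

0.325

Wien's law gives T ∝ 1/λ_max, so T_S/T_N = λ_N/λ_S = 1210/1770 = 0.6836.
Then L ∝ R²T⁴ gives L_S/L_N = (1.22)² × (0.6836)⁴ = 1.488 × 0.2184 = 0.3251.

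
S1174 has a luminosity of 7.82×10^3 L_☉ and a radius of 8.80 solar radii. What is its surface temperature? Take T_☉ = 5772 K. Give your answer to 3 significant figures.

1.83×10^4 K

T/T_☉ = (L/L_☉)^(1/4) / (R/R_☉)^(1/2)
T = 5772 × (7.82×10^3)^(1/4) / √(8.80) = 5772 × 9.404 / 2.966 = 1.830×10^4 K.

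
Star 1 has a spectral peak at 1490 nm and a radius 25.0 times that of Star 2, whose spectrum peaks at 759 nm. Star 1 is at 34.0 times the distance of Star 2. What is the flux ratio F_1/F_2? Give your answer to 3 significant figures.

Wien's law: T_1/T_2 = λ_2/λ_1 = 759/1490 = 0.5094.
L_1/L_2 = (R_1/R_2)²(T_1/T_2)⁴ = (25.0)²(0.5094)⁴ = 42.08.
F_1/F_2 = (L_1/L_2)/(d_1/d_2)² = 42.08/(34.0)² = 0.03640.

0.0364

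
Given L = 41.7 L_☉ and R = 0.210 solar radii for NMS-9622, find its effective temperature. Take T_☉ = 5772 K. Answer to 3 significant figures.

3.20×10^4 K

T/T_☉ = (L/L_☉)^(1/4) / (R/R_☉)^(1/2)
T = 5772 × (41.7)^(1/4) / √(0.210) = 5772 × 2.541 / 0.4583 = 3.201×10^4 K.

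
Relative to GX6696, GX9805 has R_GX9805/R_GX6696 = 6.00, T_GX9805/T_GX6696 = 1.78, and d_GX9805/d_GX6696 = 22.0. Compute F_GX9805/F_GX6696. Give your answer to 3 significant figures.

0.747

L_GX9805/L_GX6696 = (R_GX9805/R_GX6696)²(T_GX9805/T_GX6696)⁴ = (6.00)² × (1.78)⁴ = 361.4.
F_GX9805/F_GX6696 = (L_GX9805/L_GX6696)/(d_GX9805/d_GX6696)² = 361.4 / (22.0)² = 0.7467.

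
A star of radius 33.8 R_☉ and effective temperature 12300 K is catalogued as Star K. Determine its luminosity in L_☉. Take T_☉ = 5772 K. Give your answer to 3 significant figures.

2.36×10^4 L_☉

L/L_☉ = (R/R_☉)² (T/T_☉)⁴ = (33.8)² × (12300/5772)⁴
       = 1142 × (2.131)⁴ = 1142 × 20.62 = 2.356×10^4.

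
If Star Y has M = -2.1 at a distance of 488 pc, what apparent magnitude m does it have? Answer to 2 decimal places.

6.34

m = M + 5 log₁₀(d/10 pc) = -2.1 + 5 log₁₀(488/10)
  = -2.1 + 5 × 1.688 = -2.1 + 8.44 = 6.34.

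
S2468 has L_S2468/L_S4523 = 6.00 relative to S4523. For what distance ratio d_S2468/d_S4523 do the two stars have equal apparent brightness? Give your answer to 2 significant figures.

2.4

Equal flux requires L_S2468/d_S2468² = L_S4523/d_S4523², so d_S2468/d_S4523 = √(L_S2468/L_S4523)
= √(6.00) = 2.449.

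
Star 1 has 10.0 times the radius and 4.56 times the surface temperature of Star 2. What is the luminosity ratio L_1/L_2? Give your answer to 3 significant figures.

From the Stefan–Boltzmann law, L ∝ R²T⁴, so
L_1/L_2 = (R_1/R_2)² (T_1/T_2)⁴ = (10.0)² × (4.56)⁴ = 100.0 × 432.4 = 4.324×10^4.

4.32×10^4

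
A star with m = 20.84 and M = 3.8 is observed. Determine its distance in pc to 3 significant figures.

m − M = 5 log₁₀(d/10 pc)
20.84 − (3.8) = 17.04 = 5 log₁₀(d/10)
d = 10 × 10^(17.04/5) = 10 × 10^3.408 = 2.559×10^4 pc.

2.56×10^4 pc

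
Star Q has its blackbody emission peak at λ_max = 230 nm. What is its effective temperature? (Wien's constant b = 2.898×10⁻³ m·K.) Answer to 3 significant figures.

1.26×10^4 K

T = b/λ_max = 2.898×10⁻³ / (230×10⁻⁹) = 1.260×10^4 K.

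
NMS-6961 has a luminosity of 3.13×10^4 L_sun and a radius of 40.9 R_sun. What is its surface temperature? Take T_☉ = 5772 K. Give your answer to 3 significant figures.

T/T_☉ = (L/L_☉)^(1/4) / (R/R_☉)^(1/2)
T = 5772 × (3.13×10^4)^(1/4) / √(40.9) = 5772 × 13.30 / 6.395 = 1.200×10^4 K.

1.20×10^4 K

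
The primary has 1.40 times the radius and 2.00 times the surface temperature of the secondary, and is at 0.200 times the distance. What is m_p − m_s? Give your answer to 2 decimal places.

L_p/L_s = (1.40)²(2.00)⁴ = 31.36.
F_p/F_s = (L_p/L_s)/(d_p/d_s)² = 31.36/0.04000 = 784.0.
m_p − m_s = −2.5 log₁₀(784.0) = -7.24.

-7.24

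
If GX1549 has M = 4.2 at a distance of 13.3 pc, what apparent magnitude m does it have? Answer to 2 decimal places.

m = M + 5 log₁₀(d/10 pc) = 4.2 + 5 log₁₀(13.3/10)
  = 4.2 + 5 × 0.124 = 4.2 + 0.62 = 4.82.

4.82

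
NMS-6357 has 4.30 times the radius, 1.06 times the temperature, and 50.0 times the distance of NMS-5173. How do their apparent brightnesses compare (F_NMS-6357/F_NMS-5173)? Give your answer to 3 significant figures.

L_NMS-6357/L_NMS-5173 = (R_NMS-6357/R_NMS-5173)²(T_NMS-6357/T_NMS-5173)⁴ = (4.30)² × (1.06)⁴ = 23.34.
F_NMS-6357/F_NMS-5173 = (L_NMS-6357/L_NMS-5173)/(d_NMS-6357/d_NMS-5173)² = 23.34 / (50.0)² = 0.009337.

0.00934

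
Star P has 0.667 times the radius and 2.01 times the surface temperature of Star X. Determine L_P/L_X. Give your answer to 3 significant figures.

From the Stefan–Boltzmann law, L ∝ R²T⁴, so
L_P/L_X = (R_P/R_X)² (T_P/T_X)⁴ = (0.667)² × (2.01)⁴ = 0.4449 × 16.32 = 7.262.

7.26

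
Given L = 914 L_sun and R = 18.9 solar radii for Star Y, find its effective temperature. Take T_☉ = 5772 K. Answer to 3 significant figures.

7.30×10^3 K

T/T_☉ = (L/L_☉)^(1/4) / (R/R_☉)^(1/2)
T = 5772 × (914)^(1/4) / √(18.9) = 5772 × 5.498 / 4.347 = 7300 K.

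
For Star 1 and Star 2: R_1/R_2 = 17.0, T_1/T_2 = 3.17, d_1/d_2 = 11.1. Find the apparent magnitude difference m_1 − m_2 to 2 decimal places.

-5.94

L_1/L_2 = (17.0)²(3.17)⁴ = 2.918×10^4.
F_1/F_2 = (L_1/L_2)/(d_1/d_2)² = 2.918×10^4/123.2 = 236.9.
m_1 − m_2 = −2.5 log₁₀(236.9) = -5.94.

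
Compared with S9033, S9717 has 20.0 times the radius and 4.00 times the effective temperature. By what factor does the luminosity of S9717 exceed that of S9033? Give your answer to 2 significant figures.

1.0×10^5

From the Stefan–Boltzmann law, L ∝ R²T⁴, so
L_S9717/L_S9033 = (R_S9717/R_S9033)² (T_S9717/T_S9033)⁴ = (20.0)² × (4.00)⁴ = 400.0 × 256.0 = 1.024×10^5.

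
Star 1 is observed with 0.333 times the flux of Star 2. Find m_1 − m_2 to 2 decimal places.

m_1 − m_2 = −2.5 log₁₀(F_1/F_2) = −2.5 log₁₀(0.333) = −2.5 × (-0.478) = 1.194.

1.19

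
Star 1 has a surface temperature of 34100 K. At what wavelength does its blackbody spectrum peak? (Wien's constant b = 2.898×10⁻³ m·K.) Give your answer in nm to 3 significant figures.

85.0 nm

λ_max = b/T = 2.898×10⁻³ / 34100 = 8.50×10^-8 m = 84.99 nm.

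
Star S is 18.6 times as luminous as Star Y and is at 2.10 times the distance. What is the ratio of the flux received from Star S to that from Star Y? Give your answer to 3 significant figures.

4.22

F = L/(4πd²), so F_S/F_Y = (L_S/L_Y) / (d_S/d_Y)²
= 18.6 / (2.10)² = 18.6 / 4.410 = 4.218.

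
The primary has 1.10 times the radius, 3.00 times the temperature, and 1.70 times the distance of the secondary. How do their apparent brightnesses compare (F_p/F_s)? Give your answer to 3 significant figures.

L_p/L_s = (R_p/R_s)²(T_p/T_s)⁴ = (1.10)² × (3.00)⁴ = 98.01.
F_p/F_s = (L_p/L_s)/(d_p/d_s)² = 98.01 / (1.70)² = 33.91.

33.9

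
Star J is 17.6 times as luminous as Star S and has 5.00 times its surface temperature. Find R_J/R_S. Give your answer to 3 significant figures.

L ∝ R²T⁴ gives R ∝ √L / T², so
R_J/R_S = √(17.6) / (5.00)² = 4.195 / 25.00 = 0.1678.

0.168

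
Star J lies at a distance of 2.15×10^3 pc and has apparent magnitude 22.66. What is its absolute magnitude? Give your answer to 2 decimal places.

M = m − 5 log₁₀(d/10 pc) = 22.66 − 5 log₁₀(2.15×10^3/10)
  = 22.66 − 5 × 2.332 = 22.66 − 11.66 = 11.00.

11.00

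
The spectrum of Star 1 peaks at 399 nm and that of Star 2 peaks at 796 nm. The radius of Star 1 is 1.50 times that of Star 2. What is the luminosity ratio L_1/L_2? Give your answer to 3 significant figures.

Wien's law gives T ∝ 1/λ_max, so T_1/T_2 = λ_2/λ_1 = 796/399 = 1.995.
Then L ∝ R²T⁴ gives L_1/L_2 = (1.50)² × (1.995)⁴ = 2.250 × 15.84 = 35.64.

35.6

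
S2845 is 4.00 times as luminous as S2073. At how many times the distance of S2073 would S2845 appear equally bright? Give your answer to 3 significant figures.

2.00

Equal flux requires L_S2845/d_S2845² = L_S2073/d_S2073², so d_S2845/d_S2073 = √(L_S2845/L_S2073)
= √(4.00) = 2.000.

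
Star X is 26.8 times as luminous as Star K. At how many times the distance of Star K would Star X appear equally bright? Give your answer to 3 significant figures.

Equal flux requires L_X/d_X² = L_K/d_K², so d_X/d_K = √(L_X/L_K)
= √(26.8) = 5.177.

5.18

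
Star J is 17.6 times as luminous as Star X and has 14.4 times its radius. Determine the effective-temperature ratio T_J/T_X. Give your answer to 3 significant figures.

0.540

L ∝ R²T⁴ gives T ∝ (L/R²)^(1/4), so
T_J/T_X = (17.6 / 14.4²)^(1/4) = (0.08488)^(1/4) = 0.5398.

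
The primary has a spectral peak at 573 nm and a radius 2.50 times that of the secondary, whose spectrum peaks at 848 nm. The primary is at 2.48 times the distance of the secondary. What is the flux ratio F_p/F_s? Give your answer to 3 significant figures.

Wien's law: T_p/T_s = λ_s/λ_p = 848/573 = 1.480.
L_p/L_s = (R_p/R_s)²(T_p/T_s)⁴ = (2.50)²(1.480)⁴ = 29.98.
F_p/F_s = (L_p/L_s)/(d_p/d_s)² = 29.98/(2.48)² = 4.875.

4.87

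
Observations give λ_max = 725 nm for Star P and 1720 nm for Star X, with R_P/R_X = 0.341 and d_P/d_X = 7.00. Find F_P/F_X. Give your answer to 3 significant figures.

0.0752

Wien's law: T_P/T_X = λ_X/λ_P = 1720/725 = 2.372.
L_P/L_X = (R_P/R_X)²(T_P/T_X)⁴ = (0.341)²(2.372)⁴ = 3.684.
F_P/F_X = (L_P/L_X)/(d_P/d_X)² = 3.684/(7.00)² = 0.07518.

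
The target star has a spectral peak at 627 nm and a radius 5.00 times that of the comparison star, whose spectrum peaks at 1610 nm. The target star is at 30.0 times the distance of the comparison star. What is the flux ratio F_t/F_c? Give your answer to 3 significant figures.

Wien's law: T_t/T_c = λ_c/λ_t = 1610/627 = 2.568.
L_t/L_c = (R_t/R_c)²(T_t/T_c)⁴ = (5.00)²(2.568)⁴ = 1087.
F_t/F_c = (L_t/L_c)/(d_t/d_c)² = 1087/(30.0)² = 1.208.

1.21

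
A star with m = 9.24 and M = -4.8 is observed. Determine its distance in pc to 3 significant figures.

m − M = 5 log₁₀(d/10 pc)
9.24 − (-4.8) = 14.04 = 5 log₁₀(d/10)
d = 10 × 10^(14.04/5) = 10 × 10^2.808 = 6427 pc.

6.43×10^3 pc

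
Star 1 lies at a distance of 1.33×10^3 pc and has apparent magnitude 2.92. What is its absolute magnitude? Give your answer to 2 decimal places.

M = m − 5 log₁₀(d/10 pc) = 2.92 − 5 log₁₀(1.33×10^3/10)
  = 2.92 − 5 × 2.124 = 2.92 − 10.62 = -7.70.

-7.70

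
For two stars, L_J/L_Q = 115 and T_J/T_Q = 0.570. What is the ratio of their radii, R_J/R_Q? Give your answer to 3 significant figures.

L ∝ R²T⁴ gives R ∝ √L / T², so
R_J/R_Q = √(115) / (0.570)² = 10.72 / 0.3249 = 33.01.

33.0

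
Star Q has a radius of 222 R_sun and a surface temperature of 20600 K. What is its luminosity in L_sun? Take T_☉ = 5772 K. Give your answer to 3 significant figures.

L/L_☉ = (R/R_☉)² (T/T_☉)⁴ = (222)² × (20600/5772)⁴
       = 4.928×10^4 × (3.569)⁴ = 4.928×10^4 × 162.2 = 7.996×10^6.

8.00×10^6 L_sun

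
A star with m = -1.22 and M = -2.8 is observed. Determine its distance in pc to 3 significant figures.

20.7 pc

m − M = 5 log₁₀(d/10 pc)
-1.22 − (-2.8) = 1.58 = 5 log₁₀(d/10)
d = 10 × 10^(1.58/5) = 10 × 10^0.316 = 20.70 pc.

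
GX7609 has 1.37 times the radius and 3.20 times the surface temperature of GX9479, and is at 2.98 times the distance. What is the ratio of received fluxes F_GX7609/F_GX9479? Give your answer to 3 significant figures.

L_GX7609/L_GX9479 = (R_GX7609/R_GX9479)²(T_GX7609/T_GX9479)⁴ = (1.37)² × (3.20)⁴ = 196.8.
F_GX7609/F_GX9479 = (L_GX7609/L_GX9479)/(d_GX7609/d_GX9479)² = 196.8 / (2.98)² = 22.16.

22.2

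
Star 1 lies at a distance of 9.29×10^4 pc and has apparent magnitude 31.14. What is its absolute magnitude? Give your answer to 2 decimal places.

M = m − 5 log₁₀(d/10 pc) = 31.14 − 5 log₁₀(9.29×10^4/10)
  = 31.14 − 5 × 3.968 = 31.14 − 19.84 = 11.30.

11.30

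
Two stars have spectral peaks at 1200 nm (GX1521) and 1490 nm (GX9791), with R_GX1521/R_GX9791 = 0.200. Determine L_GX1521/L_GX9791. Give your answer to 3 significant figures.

0.0951

Wien's law gives T ∝ 1/λ_max, so T_GX1521/T_GX9791 = λ_GX9791/λ_GX1521 = 1490/1200 = 1.242.
Then L ∝ R²T⁴ gives L_GX1521/L_GX9791 = (0.200)² × (1.242)⁴ = 0.04000 × 2.377 = 0.09508.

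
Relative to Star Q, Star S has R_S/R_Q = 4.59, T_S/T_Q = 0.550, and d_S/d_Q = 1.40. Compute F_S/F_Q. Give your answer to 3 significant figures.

L_S/L_Q = (R_S/R_Q)²(T_S/T_Q)⁴ = (4.59)² × (0.550)⁴ = 1.928.
F_S/F_Q = (L_S/L_Q)/(d_S/d_Q)² = 1.928 / (1.40)² = 0.9836.

0.984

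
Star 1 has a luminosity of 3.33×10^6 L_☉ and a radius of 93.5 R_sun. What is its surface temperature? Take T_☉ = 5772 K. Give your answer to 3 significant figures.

2.55×10^4 K

T/T_☉ = (L/L_☉)^(1/4) / (R/R_☉)^(1/2)
T = 5772 × (3.33×10^6)^(1/4) / √(93.5) = 5772 × 42.72 / 9.670 = 2.550×10^4 K.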